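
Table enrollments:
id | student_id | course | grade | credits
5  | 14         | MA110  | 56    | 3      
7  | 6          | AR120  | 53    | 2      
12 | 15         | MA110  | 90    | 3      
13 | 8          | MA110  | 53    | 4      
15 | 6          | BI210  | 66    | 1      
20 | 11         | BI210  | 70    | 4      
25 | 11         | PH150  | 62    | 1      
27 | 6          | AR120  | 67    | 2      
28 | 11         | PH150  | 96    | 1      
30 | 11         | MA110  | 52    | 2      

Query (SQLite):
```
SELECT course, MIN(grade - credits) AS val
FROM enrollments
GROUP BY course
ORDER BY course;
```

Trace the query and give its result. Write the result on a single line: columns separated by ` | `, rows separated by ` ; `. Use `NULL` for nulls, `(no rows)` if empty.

For each row compute grade - credits.
Group by course; take MIN of the expression per group.
  AR120: ids {7, 27} → MIN(grade - credits)=51
  BI210: ids {15, 20} → MIN(grade - credits)=65
  MA110: ids {5, 12, 13, 30} → MIN(grade - credits)=49
  PH150: ids {25, 28} → MIN(grade - credits)=61

AR120 | 51 ; BI210 | 65 ; MA110 | 49 ; PH150 | 61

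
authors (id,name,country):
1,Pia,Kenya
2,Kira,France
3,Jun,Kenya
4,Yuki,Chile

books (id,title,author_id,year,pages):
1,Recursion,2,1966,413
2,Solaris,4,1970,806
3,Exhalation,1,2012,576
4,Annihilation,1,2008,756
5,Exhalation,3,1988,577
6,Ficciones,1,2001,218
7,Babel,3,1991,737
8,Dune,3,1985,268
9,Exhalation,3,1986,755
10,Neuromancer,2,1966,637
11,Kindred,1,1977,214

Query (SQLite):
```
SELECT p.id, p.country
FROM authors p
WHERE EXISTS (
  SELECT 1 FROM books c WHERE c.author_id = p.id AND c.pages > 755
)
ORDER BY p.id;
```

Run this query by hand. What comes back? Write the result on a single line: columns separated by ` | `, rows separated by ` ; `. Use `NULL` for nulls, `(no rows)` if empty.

For each authors row, check whether any books with matching author_id has pages > 755.
Keep rows where that is true.

1 | Kenya ; 4 | Chile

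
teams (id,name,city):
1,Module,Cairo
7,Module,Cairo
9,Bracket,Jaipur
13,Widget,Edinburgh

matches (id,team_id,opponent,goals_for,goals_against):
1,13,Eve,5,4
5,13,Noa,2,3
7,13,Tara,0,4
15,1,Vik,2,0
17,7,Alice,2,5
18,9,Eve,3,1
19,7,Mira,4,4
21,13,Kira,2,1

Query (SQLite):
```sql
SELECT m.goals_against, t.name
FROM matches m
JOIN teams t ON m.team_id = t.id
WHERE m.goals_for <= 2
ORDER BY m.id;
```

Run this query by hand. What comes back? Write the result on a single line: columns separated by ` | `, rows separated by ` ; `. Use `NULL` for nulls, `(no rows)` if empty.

3 | Widget ; 4 | Widget ; 0 | Module ; 5 | Module ; 1 | Widget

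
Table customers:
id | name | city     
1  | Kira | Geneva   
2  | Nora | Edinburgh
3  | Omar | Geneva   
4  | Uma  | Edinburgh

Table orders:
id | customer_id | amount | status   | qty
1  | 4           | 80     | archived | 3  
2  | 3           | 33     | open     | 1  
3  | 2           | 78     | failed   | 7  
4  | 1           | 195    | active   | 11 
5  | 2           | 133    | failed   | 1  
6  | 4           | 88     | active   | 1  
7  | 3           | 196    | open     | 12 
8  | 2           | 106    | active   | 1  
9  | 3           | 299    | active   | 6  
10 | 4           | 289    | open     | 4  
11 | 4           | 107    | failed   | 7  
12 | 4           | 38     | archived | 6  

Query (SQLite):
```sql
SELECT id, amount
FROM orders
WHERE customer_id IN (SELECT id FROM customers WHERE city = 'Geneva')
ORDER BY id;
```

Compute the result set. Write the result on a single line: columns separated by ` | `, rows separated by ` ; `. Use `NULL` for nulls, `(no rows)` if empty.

2 | 33 ; 4 | 195 ; 7 | 196 ; 9 | 299

Inner query: customers.id where city = 'Geneva'.
Outer: keep orders rows whose customer_id is in that set.
Inner query → {1, 3}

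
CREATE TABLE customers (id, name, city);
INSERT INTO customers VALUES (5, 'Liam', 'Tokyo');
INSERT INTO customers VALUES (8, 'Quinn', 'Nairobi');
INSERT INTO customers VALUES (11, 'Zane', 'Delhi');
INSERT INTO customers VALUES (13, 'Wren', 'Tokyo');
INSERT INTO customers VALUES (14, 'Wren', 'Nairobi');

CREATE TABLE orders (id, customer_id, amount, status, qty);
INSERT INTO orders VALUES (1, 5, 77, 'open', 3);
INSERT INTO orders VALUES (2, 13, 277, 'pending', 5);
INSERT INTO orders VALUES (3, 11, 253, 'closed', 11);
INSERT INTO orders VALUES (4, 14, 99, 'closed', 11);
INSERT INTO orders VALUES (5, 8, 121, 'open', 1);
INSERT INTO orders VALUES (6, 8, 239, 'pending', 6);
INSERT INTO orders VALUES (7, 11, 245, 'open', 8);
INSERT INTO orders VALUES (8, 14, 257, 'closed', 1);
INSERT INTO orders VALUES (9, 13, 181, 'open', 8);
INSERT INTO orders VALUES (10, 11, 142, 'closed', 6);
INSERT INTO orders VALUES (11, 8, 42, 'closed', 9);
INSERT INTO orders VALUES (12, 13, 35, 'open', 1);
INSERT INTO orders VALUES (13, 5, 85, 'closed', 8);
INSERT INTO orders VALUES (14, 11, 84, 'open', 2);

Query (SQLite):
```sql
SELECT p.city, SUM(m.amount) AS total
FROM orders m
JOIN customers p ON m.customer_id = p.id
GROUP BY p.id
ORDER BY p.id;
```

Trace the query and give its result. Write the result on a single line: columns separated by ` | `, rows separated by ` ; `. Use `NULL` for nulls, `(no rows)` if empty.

Tokyo | 162 ; Nairobi | 402 ; Delhi | 724 ; Tokyo | 493 ; Nairobi | 356

Join each orders row to its customers via customer_id.
Group joined rows by customers.id; compute SUM(m.amount) per group.
  5: ids {1, 13} → SUM(m.amount)=162
  8: ids {5, 6, 11} → SUM(m.amount)=402
  11: ids {3, 7, 10, 14} → SUM(m.amount)=724
  13: ids {2, 9, 12} → SUM(m.amount)=493
  14: ids {4, 8} → SUM(m.amount)=356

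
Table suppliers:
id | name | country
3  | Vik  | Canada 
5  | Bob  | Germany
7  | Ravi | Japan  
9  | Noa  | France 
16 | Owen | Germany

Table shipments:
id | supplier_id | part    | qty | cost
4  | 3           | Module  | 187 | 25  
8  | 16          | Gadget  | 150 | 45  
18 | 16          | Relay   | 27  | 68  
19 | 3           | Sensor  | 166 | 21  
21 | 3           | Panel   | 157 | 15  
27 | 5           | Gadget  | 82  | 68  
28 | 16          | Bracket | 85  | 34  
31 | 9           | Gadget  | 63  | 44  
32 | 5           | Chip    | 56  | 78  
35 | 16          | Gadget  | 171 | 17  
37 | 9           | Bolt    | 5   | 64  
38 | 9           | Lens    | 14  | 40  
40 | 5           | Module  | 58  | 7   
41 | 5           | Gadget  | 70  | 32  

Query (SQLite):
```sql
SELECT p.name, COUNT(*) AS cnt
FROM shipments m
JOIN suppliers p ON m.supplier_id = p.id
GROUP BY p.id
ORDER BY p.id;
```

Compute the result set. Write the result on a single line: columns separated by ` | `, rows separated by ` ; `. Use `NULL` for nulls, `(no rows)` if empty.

Vik | 3 ; Bob | 4 ; Noa | 3 ; Owen | 4

Join each shipments row to its suppliers via supplier_id.
Group joined rows by suppliers.id; compute COUNT(*) per group.
  3: ids {4, 19, 21} → COUNT(*)=3
  5: ids {27, 32, 40, 41} → COUNT(*)=4
  9: ids {31, 37, 38} → COUNT(*)=3
  16: ids {8, 18, 28, 35} → COUNT(*)=4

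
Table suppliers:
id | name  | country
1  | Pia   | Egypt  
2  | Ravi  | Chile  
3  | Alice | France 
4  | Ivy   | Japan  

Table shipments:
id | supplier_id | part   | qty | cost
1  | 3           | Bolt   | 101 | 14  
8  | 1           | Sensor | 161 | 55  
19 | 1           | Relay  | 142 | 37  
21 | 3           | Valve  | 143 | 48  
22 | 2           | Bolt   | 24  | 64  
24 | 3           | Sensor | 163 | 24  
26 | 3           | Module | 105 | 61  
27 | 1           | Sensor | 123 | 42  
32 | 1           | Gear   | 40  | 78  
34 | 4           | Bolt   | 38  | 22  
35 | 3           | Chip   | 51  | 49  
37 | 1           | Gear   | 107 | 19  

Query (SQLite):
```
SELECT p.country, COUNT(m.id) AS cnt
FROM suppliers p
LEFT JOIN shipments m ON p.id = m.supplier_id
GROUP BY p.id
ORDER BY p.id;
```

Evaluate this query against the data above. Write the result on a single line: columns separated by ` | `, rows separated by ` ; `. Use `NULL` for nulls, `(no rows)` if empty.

Egypt | 5 ; Chile | 1 ; France | 5 ; Japan | 1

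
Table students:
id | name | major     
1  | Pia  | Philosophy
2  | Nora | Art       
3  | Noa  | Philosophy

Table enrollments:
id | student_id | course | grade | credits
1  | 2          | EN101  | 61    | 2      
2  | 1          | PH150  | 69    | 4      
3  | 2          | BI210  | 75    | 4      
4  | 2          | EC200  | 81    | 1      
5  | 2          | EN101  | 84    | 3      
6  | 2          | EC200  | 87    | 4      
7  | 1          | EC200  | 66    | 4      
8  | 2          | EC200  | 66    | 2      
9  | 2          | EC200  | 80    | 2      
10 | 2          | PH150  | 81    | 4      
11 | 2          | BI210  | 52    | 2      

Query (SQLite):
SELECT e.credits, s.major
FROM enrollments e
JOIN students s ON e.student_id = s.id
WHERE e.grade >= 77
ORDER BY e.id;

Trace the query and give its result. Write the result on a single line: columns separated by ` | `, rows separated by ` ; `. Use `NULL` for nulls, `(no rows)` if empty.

1 | Art ; 3 | Art ; 4 | Art ; 2 | Art ; 4 | Art

Each enrollments row matches the students row where student_id = students.id.
Then keep rows with e.grade >= 77.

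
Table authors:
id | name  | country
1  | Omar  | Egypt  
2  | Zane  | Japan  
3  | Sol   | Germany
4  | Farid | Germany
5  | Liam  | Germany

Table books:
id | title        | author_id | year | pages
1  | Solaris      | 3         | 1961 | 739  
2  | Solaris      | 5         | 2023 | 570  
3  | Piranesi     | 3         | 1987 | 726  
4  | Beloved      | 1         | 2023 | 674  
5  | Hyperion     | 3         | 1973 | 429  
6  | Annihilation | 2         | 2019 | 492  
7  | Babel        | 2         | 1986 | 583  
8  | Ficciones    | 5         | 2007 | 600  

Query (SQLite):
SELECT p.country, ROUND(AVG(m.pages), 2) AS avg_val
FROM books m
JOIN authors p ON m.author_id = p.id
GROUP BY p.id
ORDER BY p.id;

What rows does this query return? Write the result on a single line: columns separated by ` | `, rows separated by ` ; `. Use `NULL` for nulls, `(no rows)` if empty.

Join each books row to its authors via author_id.
Group joined rows by authors.id; compute ROUND(AVG(m.pages), 2) per group.
  1: ids {4} → ROUND(AVG(m.pages), 2)=674
  2: ids {6, 7} → ROUND(AVG(m.pages), 2)=537.5
  3: ids {1, 3, 5} → ROUND(AVG(m.pages), 2)=631.33
  5: ids {2, 8} → ROUND(AVG(m.pages), 2)=585

Egypt | 674 ; Japan | 537.5 ; Germany | 631.33 ; Germany | 585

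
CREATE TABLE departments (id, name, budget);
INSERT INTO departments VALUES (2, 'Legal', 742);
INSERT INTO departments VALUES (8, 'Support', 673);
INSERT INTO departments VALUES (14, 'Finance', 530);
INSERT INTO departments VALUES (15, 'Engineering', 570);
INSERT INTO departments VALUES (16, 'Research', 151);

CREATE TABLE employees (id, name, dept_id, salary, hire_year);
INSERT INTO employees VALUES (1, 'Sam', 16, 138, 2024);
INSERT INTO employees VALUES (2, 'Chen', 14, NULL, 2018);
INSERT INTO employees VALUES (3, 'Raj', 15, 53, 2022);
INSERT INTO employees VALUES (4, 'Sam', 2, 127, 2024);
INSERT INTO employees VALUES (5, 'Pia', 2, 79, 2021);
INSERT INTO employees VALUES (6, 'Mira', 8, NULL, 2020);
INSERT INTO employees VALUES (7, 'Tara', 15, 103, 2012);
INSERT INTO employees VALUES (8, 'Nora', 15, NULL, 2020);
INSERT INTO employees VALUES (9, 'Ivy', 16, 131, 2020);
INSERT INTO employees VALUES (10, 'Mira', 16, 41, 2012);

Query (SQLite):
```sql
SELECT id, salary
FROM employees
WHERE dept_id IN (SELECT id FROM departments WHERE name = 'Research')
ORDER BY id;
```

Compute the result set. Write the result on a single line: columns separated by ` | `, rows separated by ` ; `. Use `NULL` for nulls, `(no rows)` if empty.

1 | 138 ; 9 | 131 ; 10 | 41

Inner query: departments.id where name = 'Research'.
Outer: keep employees rows whose dept_id is in that set.
Inner query → {16}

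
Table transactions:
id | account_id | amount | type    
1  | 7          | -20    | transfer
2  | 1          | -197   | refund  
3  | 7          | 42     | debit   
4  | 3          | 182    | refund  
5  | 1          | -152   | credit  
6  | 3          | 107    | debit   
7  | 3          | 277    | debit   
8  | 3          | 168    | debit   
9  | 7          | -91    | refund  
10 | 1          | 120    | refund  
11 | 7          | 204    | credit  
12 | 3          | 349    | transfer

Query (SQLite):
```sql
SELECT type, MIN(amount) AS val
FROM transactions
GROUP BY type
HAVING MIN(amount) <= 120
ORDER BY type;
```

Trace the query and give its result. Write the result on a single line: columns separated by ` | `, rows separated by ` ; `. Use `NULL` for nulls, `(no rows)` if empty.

Partition transactions by type; compute MIN(amount) within each group.
HAVING: keep groups where MIN(amount) <= 120.
  credit: ids {5, 11} → MIN(amount)=-152
  debit: ids {3, 6, 7, 8} → MIN(amount)=42
  refund: ids {2, 4, 9, 10} → MIN(amount)=-197
  transfer: ids {1, 12} → MIN(amount)=-20

credit | -152 ; debit | 42 ; refund | -197 ; transfer | -20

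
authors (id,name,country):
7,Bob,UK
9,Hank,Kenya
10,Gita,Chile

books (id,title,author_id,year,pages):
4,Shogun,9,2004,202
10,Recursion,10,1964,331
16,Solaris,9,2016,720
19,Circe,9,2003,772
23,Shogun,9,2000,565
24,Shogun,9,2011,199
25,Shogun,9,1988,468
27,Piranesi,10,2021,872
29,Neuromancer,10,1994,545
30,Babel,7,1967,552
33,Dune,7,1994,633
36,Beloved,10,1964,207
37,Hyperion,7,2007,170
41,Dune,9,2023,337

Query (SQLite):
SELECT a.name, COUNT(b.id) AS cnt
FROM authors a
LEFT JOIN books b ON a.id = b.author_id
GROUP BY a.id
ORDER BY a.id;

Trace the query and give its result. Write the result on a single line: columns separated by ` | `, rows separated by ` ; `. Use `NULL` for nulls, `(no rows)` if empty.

LEFT JOIN keeps every authors row; unmatched ones get NULL for books columns.
Group by authors.id and compute COUNT(b.id). COUNT(col) of an all-NULL group is 0.
  7: ids {30, 33, 37} → COUNT(b.id)=3
  9: ids {4, 16, 19, 23, 24, 25, 41} → COUNT(b.id)=7
  10: ids {10, 27, 29, 36} → COUNT(b.id)=4

Bob | 3 ; Hank | 7 ; Gita | 4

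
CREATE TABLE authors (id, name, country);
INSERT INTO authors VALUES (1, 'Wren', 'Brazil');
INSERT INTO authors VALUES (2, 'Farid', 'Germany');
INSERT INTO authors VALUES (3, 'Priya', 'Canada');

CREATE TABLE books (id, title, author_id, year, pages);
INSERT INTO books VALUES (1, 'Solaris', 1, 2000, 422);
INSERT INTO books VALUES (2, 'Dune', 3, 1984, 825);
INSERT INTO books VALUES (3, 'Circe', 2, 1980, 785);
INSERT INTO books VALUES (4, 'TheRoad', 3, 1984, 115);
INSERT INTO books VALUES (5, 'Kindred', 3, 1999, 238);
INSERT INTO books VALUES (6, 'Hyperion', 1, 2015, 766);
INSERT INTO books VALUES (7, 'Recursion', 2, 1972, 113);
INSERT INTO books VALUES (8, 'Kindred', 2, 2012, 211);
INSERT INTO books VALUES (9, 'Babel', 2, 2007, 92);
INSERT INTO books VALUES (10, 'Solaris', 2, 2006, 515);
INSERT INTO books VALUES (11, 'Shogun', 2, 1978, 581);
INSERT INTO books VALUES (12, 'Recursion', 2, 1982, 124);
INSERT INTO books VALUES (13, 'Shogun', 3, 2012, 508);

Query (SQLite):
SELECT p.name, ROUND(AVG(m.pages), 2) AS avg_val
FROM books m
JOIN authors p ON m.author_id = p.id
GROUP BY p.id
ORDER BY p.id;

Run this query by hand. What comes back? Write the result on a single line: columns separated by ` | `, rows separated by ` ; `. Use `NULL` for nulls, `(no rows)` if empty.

Join each books row to its authors via author_id.
Group joined rows by authors.id; compute ROUND(AVG(m.pages), 2) per group.
  1: ids {1, 6} → ROUND(AVG(m.pages), 2)=594
  2: ids {3, 7, 8, 9, 10, 11, 12} → ROUND(AVG(m.pages), 2)=345.86
  3: ids {2, 4, 5, 13} → ROUND(AVG(m.pages), 2)=421.5

Wren | 594 ; Farid | 345.86 ; Priya | 421.5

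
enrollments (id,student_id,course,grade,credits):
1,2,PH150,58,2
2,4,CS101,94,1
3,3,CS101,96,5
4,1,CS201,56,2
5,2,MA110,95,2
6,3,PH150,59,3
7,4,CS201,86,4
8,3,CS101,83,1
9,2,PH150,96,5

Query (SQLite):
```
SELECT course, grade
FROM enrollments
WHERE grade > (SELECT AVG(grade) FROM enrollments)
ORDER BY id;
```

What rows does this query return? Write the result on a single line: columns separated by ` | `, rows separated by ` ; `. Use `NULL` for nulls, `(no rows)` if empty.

CS101 | 94 ; CS101 | 96 ; MA110 | 95 ; CS201 | 86 ; CS101 | 83 ; PH150 | 96

Scalar subquery: AVG(grade) over all enrollments rows = 80.333333 (≈; comparison uses full precision).
Keep rows where grade > that value.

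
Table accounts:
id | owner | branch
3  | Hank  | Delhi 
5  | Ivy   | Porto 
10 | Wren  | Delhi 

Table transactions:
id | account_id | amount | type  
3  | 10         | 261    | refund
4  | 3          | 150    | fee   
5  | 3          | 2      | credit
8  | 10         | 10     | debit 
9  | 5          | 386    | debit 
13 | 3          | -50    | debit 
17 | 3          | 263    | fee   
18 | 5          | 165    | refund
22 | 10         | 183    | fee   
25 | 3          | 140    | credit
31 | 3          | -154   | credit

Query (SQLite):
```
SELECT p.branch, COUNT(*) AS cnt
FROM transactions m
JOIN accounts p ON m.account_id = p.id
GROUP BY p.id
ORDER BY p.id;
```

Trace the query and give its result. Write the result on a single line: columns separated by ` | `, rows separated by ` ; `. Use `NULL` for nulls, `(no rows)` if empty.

Join each transactions row to its accounts via account_id.
Group joined rows by accounts.id; compute COUNT(*) per group.
  3: ids {4, 5, 13, 17, 25, 31} → COUNT(*)=6
  5: ids {9, 18} → COUNT(*)=2
  10: ids {3, 8, 22} → COUNT(*)=3

Delhi | 6 ; Porto | 2 ; Delhi | 3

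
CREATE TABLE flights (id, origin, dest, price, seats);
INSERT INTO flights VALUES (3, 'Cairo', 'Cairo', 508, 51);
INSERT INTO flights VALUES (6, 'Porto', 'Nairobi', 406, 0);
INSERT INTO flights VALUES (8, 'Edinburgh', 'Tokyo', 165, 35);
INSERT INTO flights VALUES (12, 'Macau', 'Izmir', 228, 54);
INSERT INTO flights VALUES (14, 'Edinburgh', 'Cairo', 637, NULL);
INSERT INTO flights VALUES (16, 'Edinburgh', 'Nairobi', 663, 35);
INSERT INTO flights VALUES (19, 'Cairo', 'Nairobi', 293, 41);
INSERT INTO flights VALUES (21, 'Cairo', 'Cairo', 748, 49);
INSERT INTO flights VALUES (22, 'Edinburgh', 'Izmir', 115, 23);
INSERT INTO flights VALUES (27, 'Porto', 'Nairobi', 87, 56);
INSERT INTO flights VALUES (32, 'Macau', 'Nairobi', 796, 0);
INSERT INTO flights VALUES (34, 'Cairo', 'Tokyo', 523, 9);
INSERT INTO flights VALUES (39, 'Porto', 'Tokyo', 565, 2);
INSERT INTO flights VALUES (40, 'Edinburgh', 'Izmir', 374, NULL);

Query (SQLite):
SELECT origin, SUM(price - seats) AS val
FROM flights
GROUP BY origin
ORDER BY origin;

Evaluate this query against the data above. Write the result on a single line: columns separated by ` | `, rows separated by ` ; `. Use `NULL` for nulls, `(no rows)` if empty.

Cairo | 1922 ; Edinburgh | 850 ; Macau | 970 ; Porto | 1000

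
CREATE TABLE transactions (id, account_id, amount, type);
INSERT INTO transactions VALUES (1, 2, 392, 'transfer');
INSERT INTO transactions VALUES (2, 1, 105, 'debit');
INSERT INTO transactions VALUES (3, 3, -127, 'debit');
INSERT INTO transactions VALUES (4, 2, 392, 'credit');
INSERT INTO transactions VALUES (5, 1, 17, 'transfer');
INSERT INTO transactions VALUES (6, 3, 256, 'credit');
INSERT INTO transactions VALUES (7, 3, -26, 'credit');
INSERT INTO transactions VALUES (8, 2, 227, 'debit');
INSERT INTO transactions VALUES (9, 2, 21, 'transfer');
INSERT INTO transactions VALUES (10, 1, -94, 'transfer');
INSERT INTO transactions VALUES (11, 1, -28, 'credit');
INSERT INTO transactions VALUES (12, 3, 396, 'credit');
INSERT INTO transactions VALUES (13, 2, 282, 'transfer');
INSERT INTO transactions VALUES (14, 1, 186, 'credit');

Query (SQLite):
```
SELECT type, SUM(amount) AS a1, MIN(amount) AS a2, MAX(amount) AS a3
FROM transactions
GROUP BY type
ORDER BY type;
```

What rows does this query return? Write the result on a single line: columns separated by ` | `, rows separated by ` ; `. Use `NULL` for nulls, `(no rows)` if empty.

Group transactions by type.
Per group compute: SUM(amount), MIN(amount), MAX(amount).
  credit: ids {4, 6, 7, 11, 12, 14} → SUM(amount)=1176, MIN(amount)=-28, MAX(amount)=396
  debit: ids {2, 3, 8} → SUM(amount)=205, MIN(amount)=-127, MAX(amount)=227
  transfer: ids {1, 5, 9, 10, 13} → SUM(amount)=618, MIN(amount)=-94, MAX(amount)=392

credit | 1176 | -28 | 396 ; debit | 205 | -127 | 227 ; transfer | 618 | -94 | 392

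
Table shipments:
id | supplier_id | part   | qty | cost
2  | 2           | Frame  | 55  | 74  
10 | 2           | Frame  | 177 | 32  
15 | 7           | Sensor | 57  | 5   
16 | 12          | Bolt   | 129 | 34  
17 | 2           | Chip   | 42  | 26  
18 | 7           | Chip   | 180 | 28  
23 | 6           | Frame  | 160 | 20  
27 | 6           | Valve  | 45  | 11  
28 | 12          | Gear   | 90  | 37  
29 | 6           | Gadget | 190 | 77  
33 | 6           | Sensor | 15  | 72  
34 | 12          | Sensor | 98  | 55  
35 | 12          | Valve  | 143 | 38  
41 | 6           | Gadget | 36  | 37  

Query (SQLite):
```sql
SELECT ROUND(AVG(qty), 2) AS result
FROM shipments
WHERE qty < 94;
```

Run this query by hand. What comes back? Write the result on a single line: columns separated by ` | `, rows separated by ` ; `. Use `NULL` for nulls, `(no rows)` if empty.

48.57

Rows where qty < 94 → qty values: [55, 57, 42, 45, 90, 15, 36].
AVG = 340 / 7 (rounded to 2 dp).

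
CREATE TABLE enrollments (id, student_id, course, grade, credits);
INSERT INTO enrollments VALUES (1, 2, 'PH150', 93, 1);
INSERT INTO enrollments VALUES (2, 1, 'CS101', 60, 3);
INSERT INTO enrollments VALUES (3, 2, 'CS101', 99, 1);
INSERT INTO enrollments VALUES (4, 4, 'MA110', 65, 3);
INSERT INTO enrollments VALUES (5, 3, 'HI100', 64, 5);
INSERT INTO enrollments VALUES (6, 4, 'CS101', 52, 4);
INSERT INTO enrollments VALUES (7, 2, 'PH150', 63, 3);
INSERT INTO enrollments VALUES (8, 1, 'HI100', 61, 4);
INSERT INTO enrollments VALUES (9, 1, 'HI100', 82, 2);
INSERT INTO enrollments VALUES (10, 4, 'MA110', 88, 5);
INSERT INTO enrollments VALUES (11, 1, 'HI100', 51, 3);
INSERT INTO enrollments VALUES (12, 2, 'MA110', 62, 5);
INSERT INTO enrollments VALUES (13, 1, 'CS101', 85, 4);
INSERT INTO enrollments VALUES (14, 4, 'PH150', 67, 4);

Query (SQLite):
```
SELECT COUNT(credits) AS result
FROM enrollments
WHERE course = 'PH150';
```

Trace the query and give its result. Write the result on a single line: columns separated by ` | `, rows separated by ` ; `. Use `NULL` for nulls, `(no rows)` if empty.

3

Rows where course='PH150' → credits values: [1, 3, 4].
COUNT(credits) counts non-NULL values → 3.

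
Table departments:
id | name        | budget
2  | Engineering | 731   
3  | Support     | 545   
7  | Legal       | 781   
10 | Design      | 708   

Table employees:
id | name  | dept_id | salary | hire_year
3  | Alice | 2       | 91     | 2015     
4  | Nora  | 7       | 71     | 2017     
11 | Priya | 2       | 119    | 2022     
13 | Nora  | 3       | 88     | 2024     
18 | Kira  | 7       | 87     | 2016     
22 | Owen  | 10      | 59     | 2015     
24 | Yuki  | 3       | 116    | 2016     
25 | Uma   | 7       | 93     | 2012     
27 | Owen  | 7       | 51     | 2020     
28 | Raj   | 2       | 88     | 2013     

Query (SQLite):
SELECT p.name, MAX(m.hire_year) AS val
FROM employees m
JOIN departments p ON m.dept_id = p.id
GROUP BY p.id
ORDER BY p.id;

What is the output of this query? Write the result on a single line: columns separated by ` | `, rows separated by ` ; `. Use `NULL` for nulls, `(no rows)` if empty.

Join each employees row to its departments via dept_id.
Group joined rows by departments.id; compute MAX(m.hire_year) per group.
  2: ids {3, 11, 28} → MAX(m.hire_year)=2022
  3: ids {13, 24} → MAX(m.hire_year)=2024
  7: ids {4, 18, 25, 27} → MAX(m.hire_year)=2020
  10: ids {22} → MAX(m.hire_year)=2015

Engineering | 2022 ; Support | 2024 ; Legal | 2020 ; Design | 2015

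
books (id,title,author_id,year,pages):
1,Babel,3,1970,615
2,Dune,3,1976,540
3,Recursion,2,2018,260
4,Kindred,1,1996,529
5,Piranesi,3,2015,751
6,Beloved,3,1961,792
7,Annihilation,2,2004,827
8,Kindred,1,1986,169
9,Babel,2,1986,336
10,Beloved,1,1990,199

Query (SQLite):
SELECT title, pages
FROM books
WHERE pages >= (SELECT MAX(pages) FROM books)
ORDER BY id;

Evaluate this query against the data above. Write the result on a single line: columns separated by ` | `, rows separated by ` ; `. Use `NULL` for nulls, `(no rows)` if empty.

Scalar subquery: MAX(pages) over all books rows = 827.
Keep rows where pages >= that value.

Annihilation | 827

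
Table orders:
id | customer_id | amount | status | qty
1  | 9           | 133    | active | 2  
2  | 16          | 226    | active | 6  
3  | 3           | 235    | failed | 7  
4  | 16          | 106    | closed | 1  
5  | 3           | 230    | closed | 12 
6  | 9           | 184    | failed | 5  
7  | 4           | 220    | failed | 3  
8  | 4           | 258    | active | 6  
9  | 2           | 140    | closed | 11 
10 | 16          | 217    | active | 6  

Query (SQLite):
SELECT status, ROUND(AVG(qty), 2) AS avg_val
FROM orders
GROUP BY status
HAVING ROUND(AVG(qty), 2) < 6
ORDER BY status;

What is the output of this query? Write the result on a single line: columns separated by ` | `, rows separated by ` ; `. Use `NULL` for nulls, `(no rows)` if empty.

Partition orders by status; compute ROUND(AVG(qty), 2) within each group.
HAVING: keep groups where ROUND(AVG(qty), 2) < 6.
  active: ids {1, 2, 8, 10} → ROUND(AVG(qty), 2)=5
  closed: ids {4, 5, 9} → ROUND(AVG(qty), 2)=8
  failed: ids {3, 6, 7} → ROUND(AVG(qty), 2)=5

active | 5 ; failed | 5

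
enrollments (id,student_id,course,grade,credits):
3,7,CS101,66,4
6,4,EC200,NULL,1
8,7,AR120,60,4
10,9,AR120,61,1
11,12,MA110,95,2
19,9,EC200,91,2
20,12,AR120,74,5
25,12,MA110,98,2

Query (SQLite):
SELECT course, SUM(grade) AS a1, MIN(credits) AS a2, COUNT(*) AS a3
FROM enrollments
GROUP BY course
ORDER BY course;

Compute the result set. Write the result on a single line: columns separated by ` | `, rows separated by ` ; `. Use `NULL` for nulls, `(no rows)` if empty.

Group enrollments by course.
Per group compute: SUM(grade), MIN(credits), COUNT(*).
  AR120: ids {8, 10, 20} → SUM(grade)=195, MIN(credits)=1, COUNT(*)=3
  CS101: ids {3} → SUM(grade)=66, MIN(credits)=4, COUNT(*)=1
  EC200: ids {6, 19} → SUM(grade)=91, MIN(credits)=1, COUNT(*)=2
  MA110: ids {11, 25} → SUM(grade)=193, MIN(credits)=2, COUNT(*)=2

AR120 | 195 | 1 | 3 ; CS101 | 66 | 4 | 1 ; EC200 | 91 | 1 | 2 ; MA110 | 193 | 2 | 2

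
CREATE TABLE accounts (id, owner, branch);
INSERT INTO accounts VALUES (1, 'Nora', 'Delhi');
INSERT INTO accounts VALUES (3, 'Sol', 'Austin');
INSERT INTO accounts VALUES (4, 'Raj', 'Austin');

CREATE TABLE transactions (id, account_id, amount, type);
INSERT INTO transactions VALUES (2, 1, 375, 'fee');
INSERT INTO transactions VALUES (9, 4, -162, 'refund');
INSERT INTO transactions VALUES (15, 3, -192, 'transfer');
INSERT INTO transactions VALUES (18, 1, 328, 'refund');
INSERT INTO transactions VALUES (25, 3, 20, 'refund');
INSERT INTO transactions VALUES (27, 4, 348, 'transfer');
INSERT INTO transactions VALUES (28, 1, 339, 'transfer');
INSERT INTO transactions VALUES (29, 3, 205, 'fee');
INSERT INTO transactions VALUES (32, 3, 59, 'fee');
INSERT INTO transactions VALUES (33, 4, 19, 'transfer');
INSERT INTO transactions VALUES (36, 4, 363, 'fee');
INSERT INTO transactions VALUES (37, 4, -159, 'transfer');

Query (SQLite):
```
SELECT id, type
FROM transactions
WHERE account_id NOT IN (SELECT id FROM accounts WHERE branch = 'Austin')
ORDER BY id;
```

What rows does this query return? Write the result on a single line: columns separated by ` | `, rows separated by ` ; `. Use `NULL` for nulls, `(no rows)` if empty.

2 | fee ; 18 | refund ; 28 | transfer

Inner query: accounts.id where branch = 'Austin'.
Outer: keep transactions rows whose account_id is not in that set.
Inner query → {3, 4}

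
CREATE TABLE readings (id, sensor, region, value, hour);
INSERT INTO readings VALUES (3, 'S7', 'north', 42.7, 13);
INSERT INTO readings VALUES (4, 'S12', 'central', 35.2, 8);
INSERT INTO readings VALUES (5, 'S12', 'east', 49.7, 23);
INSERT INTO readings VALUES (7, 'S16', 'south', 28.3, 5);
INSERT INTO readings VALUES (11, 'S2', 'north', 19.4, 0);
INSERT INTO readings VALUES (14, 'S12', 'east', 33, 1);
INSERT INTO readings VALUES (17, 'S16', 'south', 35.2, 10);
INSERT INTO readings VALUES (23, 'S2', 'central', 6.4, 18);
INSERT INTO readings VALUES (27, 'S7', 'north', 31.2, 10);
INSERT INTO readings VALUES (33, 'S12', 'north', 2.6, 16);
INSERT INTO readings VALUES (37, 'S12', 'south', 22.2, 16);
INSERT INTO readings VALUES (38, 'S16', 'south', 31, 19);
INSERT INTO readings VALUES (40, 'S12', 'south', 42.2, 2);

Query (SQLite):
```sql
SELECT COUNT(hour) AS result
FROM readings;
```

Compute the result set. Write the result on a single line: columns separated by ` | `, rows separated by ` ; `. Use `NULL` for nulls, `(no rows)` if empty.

All hour values: [13, 8, 23, 5, 0, 1, 10, 18, 10, 16, 16, 19, 2].
COUNT(hour) counts non-NULL values → 13.

13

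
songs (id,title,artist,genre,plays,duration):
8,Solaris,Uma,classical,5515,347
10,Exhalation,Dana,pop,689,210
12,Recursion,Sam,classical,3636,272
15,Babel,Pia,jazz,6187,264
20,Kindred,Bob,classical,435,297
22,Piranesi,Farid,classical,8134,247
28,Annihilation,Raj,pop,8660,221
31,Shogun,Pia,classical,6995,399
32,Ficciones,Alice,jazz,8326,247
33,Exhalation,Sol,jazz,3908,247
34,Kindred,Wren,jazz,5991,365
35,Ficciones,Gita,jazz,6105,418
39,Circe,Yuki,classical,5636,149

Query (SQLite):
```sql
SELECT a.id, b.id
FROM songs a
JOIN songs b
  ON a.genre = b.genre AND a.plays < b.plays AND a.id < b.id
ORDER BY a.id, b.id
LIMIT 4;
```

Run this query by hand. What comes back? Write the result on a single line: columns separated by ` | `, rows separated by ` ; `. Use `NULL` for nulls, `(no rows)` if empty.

8 | 22 ; 8 | 31 ; 8 | 39 ; 10 | 28

Pairs (a,b) with same genre, a.plays < b.plays, a.id < b.id.
genre groups: classical:{8,12,20,22,31,39} jazz:{15,32,33,34,35} pop:{10,28}
Ordered by (a.id, b.id); first 4.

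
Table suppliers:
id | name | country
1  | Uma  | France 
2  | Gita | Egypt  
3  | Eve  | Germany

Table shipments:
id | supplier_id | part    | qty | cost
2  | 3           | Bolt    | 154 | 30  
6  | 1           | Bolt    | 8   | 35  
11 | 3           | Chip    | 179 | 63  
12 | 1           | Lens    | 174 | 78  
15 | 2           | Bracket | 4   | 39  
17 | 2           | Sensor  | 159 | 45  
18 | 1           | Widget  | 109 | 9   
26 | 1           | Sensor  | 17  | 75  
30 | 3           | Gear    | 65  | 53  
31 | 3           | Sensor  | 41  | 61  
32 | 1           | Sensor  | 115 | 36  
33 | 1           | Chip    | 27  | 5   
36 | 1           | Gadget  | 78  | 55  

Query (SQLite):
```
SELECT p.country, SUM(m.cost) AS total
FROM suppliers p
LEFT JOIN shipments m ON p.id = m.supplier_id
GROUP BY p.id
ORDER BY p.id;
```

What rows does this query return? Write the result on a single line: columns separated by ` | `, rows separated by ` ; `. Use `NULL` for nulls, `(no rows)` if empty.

LEFT JOIN keeps every suppliers row; unmatched ones get NULL for shipments columns.
Group by suppliers.id and compute SUM(m.cost). SUM over an all-NULL group is NULL.
  1: ids {6, 12, 18, 26, 32, 33, 36} → SUM(m.cost)=293
  2: ids {15, 17} → SUM(m.cost)=84
  3: ids {2, 11, 30, 31} → SUM(m.cost)=207

France | 293 ; Egypt | 84 ; Germany | 207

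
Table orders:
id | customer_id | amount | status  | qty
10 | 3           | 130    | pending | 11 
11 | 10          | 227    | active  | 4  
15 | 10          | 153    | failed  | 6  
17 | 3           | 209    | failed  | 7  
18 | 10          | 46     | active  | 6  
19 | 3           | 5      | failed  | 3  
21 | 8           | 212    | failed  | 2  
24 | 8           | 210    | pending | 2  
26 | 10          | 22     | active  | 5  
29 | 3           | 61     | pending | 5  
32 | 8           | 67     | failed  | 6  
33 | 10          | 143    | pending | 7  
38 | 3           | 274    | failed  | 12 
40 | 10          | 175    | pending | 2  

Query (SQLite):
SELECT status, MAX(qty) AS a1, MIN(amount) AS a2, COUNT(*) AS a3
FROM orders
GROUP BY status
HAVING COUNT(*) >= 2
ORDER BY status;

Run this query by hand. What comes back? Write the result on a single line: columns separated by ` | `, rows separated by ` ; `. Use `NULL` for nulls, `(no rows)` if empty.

active | 6 | 22 | 3 ; failed | 12 | 5 | 6 ; pending | 11 | 61 | 5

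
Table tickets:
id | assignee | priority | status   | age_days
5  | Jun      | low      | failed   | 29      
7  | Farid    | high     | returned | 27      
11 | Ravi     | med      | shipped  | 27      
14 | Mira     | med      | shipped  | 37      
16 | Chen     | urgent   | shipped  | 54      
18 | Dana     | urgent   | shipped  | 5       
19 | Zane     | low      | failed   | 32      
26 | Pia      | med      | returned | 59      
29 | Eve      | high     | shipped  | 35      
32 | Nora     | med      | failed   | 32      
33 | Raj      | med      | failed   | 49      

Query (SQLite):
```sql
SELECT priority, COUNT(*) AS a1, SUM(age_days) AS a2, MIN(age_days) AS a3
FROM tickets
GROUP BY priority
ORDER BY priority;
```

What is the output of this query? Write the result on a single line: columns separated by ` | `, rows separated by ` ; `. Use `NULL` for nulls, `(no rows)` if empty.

Group tickets by priority.
Per group compute: COUNT(*), SUM(age_days), MIN(age_days).
  high: ids {7, 29} → COUNT(*)=2, SUM(age_days)=62, MIN(age_days)=27
  low: ids {5, 19} → COUNT(*)=2, SUM(age_days)=61, MIN(age_days)=29
  med: ids {11, 14, 26, 32, 33} → COUNT(*)=5, SUM(age_days)=204, MIN(age_days)=27
  urgent: ids {16, 18} → COUNT(*)=2, SUM(age_days)=59, MIN(age_days)=5

high | 2 | 62 | 27 ; low | 2 | 61 | 29 ; med | 5 | 204 | 27 ; urgent | 2 | 59 | 5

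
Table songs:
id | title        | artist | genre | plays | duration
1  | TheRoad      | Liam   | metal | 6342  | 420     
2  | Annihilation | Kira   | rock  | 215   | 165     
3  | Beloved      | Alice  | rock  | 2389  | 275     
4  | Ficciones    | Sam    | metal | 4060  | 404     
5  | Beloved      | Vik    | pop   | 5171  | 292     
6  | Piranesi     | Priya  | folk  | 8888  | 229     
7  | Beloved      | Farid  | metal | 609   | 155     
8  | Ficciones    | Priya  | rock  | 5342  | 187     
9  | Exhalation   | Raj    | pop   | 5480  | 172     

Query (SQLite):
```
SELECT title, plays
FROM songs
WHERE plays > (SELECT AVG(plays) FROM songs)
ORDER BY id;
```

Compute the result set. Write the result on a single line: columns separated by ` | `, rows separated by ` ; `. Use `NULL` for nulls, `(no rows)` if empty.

TheRoad | 6342 ; Beloved | 5171 ; Piranesi | 8888 ; Ficciones | 5342 ; Exhalation | 5480

Scalar subquery: AVG(plays) over all songs rows = 4277.333333 (≈; comparison uses full precision).
Keep rows where plays > that value.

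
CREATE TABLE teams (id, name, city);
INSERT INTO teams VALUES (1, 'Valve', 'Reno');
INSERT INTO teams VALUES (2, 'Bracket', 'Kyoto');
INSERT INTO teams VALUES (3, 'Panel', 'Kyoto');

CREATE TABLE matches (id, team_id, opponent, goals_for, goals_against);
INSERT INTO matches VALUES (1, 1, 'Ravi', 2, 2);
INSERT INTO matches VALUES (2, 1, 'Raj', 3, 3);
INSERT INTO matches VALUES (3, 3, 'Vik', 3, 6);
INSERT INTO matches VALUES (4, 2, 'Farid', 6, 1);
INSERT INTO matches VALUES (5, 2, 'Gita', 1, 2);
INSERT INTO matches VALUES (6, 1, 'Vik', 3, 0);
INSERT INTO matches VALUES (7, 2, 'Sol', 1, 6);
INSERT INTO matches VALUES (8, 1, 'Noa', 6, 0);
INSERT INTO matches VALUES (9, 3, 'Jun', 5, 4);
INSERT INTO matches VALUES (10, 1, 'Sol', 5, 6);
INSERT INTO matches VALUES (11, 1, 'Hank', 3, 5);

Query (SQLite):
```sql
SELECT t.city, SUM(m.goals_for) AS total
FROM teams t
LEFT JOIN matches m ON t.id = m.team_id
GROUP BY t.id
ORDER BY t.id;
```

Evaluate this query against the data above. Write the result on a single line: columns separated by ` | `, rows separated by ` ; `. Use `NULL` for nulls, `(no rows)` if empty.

LEFT JOIN keeps every teams row; unmatched ones get NULL for matches columns.
Group by teams.id and compute SUM(m.goals_for). SUM over an all-NULL group is NULL.
  1: ids {1, 2, 6, 8, 10, 11} → SUM(m.goals_for)=22
  2: ids {4, 5, 7} → SUM(m.goals_for)=8
  3: ids {3, 9} → SUM(m.goals_for)=8

Reno | 22 ; Kyoto | 8 ; Kyoto | 8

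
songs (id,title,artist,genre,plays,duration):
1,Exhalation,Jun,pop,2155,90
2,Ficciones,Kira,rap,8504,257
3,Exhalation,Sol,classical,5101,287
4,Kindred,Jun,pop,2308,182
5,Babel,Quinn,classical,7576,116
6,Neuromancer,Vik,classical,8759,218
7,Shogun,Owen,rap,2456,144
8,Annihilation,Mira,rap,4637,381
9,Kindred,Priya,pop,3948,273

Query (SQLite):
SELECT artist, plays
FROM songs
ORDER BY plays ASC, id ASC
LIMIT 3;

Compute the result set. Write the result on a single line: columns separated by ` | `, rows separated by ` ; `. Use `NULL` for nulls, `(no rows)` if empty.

Jun | 2155 ; Jun | 2308 ; Owen | 2456

Sort by plays asc, tiebreak id asc: (2155, id=1), (2308, id=4), (2456, id=7), (3948, id=9), (4637, id=8), (5101, id=3) …. Take first 3.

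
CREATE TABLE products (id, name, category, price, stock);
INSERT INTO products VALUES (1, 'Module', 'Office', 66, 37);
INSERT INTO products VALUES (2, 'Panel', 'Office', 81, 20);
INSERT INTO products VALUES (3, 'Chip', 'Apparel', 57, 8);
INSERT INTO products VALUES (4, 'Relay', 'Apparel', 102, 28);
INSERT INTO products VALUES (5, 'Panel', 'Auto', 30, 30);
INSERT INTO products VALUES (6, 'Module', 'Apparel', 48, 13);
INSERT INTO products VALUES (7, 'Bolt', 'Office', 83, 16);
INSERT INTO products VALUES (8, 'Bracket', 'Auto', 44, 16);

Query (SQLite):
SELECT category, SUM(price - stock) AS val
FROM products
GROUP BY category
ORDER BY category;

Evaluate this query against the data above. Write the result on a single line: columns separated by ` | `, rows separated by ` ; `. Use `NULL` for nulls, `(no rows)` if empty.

For each row compute price - stock.
Group by category; take SUM of the expression per group.
  Apparel: ids {3, 4, 6} → SUM(price - stock)=158
  Auto: ids {5, 8} → SUM(price - stock)=28
  Office: ids {1, 2, 7} → SUM(price - stock)=157

Apparel | 158 ; Auto | 28 ; Office | 157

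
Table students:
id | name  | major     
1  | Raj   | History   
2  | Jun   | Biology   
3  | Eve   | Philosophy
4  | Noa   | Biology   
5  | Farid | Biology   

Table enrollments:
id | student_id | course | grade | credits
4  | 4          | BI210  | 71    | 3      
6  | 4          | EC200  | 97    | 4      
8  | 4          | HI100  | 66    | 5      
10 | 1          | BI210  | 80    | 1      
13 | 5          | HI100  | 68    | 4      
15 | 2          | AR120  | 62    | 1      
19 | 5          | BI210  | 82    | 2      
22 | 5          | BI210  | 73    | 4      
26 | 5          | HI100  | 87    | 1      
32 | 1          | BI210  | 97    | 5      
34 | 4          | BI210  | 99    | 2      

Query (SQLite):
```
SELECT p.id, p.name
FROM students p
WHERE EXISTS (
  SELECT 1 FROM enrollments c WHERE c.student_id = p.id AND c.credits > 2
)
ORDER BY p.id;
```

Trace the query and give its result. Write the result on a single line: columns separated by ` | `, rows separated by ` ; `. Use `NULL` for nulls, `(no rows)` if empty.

For each students row, check whether any enrollments with matching student_id has credits > 2.
Keep rows where that is true.

1 | Raj ; 4 | Noa ; 5 | Farid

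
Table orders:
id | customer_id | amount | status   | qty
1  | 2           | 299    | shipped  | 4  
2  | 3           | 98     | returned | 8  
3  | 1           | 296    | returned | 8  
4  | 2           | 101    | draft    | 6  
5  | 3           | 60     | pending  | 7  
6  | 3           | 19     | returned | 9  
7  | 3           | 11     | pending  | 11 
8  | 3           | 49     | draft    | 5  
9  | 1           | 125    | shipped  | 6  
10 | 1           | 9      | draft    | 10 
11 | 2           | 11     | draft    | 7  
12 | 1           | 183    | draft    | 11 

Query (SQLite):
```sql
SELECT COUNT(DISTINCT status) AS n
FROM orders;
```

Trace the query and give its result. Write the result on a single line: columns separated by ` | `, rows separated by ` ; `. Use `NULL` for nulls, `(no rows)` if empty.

Count distinct non-NULL status values.

4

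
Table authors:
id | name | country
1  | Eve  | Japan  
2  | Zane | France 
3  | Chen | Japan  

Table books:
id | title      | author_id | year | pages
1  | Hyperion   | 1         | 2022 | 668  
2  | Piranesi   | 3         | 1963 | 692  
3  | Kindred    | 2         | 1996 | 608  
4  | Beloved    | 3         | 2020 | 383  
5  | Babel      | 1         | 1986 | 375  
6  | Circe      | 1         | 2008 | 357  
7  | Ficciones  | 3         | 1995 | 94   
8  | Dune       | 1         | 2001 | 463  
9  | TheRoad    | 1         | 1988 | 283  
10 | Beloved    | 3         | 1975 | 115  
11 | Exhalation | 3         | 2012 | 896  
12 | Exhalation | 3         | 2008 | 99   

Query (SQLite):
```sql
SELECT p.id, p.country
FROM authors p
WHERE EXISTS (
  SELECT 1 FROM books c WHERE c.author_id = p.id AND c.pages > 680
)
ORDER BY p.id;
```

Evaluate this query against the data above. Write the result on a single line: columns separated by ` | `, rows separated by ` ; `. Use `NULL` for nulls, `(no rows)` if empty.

3 | Japan

For each authors row, check whether any books with matching author_id has pages > 680.
Keep rows where that is true.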